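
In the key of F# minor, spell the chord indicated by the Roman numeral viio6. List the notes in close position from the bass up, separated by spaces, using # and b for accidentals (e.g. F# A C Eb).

In F# minor, the leading-tone chord is built on the raised seventh degree, E#.
That chord is spelled E#-G#-B.
The figured bass 6 indicates first inversion, placing the third (G#) in the bass: G#-B-E#.

G# B E#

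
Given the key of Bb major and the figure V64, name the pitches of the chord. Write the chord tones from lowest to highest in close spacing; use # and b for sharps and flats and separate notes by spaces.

C F A

In Bb major, the dominant is F, and the diatonic chord built there is a major triad.
Stacking thirds from F gives F-A-C.
With the 64 figure the chord is in second inversion; from the bass C upward in close position it reads C-F-A.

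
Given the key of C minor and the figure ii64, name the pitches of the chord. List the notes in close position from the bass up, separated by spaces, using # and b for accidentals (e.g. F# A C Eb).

A D F

Scale degree 2 in C minor is D; here the chord built on it is altered to a minor triad. ii64 is the minor supertonic, borrowed from the parallel major (the Dorian ii).
So the chord is D-F-A, a minor triad.
The figured bass 64 indicates second inversion, placing the fifth (A) in the bass: A-D-F.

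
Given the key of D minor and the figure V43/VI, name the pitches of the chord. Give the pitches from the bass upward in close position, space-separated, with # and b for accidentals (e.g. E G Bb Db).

C Eb F A

V43/VI is a secondary dominant — the dominant seventh of VI. VI in D minor is Bb, so the applied chord's root is F, a perfect fifth above.
Building a dominant seventh chord on F gives F-A-C-Eb.
With the 43 figure the chord is in second inversion; from the bass C upward in close position it reads C-Eb-F-A.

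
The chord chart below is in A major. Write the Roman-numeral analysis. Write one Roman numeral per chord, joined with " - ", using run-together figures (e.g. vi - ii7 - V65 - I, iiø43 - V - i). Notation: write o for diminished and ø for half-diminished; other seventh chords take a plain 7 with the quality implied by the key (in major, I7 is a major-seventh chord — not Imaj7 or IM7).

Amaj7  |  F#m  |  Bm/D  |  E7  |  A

I7 - vi - ii6 - V7 - I

Amaj7: major seventh chord on A = scale degree 1 → I7.
F#m: root F# is the submediant; minor triad there is vi.
Bm/D: root B is the supertonic; minor triad there is ii6.
E7: root E is the dominant; dominant seventh chord there is V7.
A has root A, degree 1 in A major, so I.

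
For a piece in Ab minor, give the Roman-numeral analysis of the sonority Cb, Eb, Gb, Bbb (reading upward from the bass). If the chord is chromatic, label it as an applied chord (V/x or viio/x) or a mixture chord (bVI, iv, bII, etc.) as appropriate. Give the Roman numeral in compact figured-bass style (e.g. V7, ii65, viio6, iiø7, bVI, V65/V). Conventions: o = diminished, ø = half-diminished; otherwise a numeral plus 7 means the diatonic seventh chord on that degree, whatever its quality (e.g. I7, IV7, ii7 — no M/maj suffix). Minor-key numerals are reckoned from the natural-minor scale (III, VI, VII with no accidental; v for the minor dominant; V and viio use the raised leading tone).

V7/VI

The pitches Cb-Eb-Gb-Bbb form a dominant seventh chord rooted on Cb.
Cb is not a diatonic chord root with this quality in Ab minor, but it lies a perfect fifth above Fb (VI), so the chord functions as an applied dominant of VI.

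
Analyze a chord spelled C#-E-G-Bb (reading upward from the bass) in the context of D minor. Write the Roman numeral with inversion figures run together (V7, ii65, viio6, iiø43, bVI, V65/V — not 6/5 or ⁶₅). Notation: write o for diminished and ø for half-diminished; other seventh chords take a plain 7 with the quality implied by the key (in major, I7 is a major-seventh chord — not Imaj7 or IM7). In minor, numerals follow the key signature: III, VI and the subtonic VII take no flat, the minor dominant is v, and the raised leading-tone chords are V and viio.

viio7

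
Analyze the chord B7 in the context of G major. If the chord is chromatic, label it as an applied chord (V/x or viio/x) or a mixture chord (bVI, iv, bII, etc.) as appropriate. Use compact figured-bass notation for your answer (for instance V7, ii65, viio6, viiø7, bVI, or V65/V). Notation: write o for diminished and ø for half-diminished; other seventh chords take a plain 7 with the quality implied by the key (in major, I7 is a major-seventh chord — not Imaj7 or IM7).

V7/vi

Stacked in thirds the chord is B-D#-F#-A: a dominant seventh chord on B.
B is not a diatonic chord root with this quality in G major, but it lies a perfect fifth above E (vi), so the chord functions as an applied dominant of vi.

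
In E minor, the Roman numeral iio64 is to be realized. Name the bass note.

iio in E minor has root F#; the chord is F#-A-C.
The figure 64 means second inversion — the fifth is in the bass.

C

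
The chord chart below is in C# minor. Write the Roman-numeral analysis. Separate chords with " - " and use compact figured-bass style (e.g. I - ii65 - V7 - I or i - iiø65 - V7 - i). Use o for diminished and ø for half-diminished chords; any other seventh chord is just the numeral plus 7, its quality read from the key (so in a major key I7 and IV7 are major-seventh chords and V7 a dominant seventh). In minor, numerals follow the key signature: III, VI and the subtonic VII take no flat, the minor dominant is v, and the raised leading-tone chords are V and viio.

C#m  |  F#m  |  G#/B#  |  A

i - iv - V6 - VI

C#m: root C# is the tonic; minor triad there is i.
F#m: minor triad on F# = scale degree 4 → iv.
G#/B# has root G#, degree 5 in C# minor, so V6.
A has root A, degree 6 in C# minor, so VI.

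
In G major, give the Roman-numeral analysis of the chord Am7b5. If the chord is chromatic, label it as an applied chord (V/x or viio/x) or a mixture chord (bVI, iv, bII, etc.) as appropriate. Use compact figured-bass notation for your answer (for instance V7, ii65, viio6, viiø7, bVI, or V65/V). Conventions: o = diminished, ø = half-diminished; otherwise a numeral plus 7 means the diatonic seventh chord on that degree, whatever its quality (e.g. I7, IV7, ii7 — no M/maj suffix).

iiø7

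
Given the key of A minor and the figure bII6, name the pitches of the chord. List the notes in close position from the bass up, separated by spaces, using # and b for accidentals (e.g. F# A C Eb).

D F Bb

Scale degree 2 in A minor is B; lowering it a half step gives Bb. bII6 is the Neapolitan sixth — a major triad on the lowered second degree, here in its customary first inversion.
So the chord is Bb-D-F, a major triad.
With the 6 figure the chord is in first inversion; from the bass D upward in close position it reads D-F-Bb.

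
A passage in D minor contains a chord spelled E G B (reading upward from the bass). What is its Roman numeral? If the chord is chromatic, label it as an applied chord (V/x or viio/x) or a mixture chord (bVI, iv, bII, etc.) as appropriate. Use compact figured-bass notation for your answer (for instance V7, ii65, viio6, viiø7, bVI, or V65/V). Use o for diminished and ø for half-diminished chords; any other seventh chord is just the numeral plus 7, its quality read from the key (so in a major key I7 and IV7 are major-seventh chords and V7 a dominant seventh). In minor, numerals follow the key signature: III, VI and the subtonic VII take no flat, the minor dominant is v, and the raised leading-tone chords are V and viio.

The pitches E-G-B form a minor triad rooted on E.
E is the second degree of D minor. This is the minor supertonic, borrowed from the parallel major (the Dorian ii).

ii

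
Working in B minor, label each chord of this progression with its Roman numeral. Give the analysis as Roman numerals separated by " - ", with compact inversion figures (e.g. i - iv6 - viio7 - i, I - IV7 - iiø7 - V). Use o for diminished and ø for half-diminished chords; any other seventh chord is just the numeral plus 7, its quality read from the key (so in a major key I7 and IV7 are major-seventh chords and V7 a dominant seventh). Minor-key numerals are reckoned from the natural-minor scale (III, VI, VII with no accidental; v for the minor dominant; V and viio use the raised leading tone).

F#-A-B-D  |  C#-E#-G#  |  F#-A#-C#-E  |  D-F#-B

i43 - V/V - V7 - i6

F#-A-B-D: minor seventh chord on B = scale degree 1 → i43.
C#-E#-G#: a major triad on C#, the applied dominant of V → V/V.
F#-A#-C#-E: dominant seventh chord on F# = scale degree 5 → V7.
D-F#-B has root B, degree 1 in B minor, so i6.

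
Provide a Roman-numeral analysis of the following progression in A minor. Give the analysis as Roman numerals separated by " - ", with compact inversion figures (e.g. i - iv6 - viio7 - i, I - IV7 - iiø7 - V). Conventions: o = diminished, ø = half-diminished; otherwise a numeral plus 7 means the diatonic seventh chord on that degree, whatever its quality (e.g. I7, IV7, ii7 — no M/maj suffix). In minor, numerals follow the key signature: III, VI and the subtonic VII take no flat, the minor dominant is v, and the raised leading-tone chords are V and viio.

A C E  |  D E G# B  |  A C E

A-C-E: root A is the tonic; minor triad there is i.
D-E-G#-B: root E is the dominant; dominant seventh chord there is V42.
A-C-E: minor triad on A = scale degree 1 → i.

i - V42 - i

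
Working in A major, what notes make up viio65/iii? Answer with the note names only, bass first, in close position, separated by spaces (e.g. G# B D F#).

The slash marks an applied leading-tone chord: viio of iii. In A major, iii is C#, so the leading tone to it is B#, a half step below.
Building a fully diminished seventh chord on B# gives B#-D#-F#-A.
The figured bass 65 indicates first inversion, placing the third (D#) in the bass: D#-F#-A-B#.

D# F# A B#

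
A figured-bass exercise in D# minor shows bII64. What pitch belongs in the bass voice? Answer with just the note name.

B

bII in D# minor has root E; the chord is E-G#-B.
The figure 64 means second inversion — the fifth is in the bass.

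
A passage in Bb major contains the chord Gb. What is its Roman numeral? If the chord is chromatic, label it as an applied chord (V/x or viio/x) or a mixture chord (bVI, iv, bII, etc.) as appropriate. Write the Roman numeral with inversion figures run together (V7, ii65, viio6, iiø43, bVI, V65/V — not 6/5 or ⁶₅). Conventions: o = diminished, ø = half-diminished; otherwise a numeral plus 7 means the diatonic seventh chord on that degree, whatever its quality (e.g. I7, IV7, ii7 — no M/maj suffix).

The pitches Gb-Bb-Db form a major triad rooted on Gb.
Gb is the lowered sixth degree of Bb major (diatonic 6 would be G). This is a major triad on the lowered sixth degree, borrowed from the parallel minor.

bVI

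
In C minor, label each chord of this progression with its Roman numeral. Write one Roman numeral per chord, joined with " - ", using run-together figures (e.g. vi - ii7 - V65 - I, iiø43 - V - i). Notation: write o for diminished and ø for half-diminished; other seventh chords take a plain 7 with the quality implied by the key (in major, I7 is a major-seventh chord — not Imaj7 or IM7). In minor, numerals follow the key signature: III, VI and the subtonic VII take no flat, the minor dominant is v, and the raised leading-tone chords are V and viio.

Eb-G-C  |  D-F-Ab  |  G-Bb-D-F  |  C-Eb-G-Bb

Eb-G-C has root C, degree 1 in C minor, so i6.
D-F-Ab has root D, degree 2 in C minor, so iio.
G-Bb-D-F: minor seventh chord on G = scale degree 5 → v7.
C-Eb-G-Bb: root C is the tonic; minor seventh chord there is i7.

i6 - iio - v7 - i7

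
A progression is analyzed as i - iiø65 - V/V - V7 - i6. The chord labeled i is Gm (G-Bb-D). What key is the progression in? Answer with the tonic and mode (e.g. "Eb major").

The chord Gm is a minor triad rooted on G; its label is i.
If G is scale degree 1 and the mode makes that degree carry a minor triad, the tonic is G and the mode is minor.

G minor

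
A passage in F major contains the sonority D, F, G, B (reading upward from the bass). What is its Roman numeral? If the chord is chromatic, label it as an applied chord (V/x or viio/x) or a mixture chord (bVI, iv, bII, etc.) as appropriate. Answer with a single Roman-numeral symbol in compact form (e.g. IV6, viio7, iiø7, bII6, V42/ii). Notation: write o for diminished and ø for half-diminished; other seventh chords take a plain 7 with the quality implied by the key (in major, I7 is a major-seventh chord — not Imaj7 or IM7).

V43/V

The pitches G-B-D-F form a dominant seventh chord rooted on G.
G is not a diatonic chord root with this quality in F major, but it lies a perfect fifth above C (V), so the chord functions as an applied dominant of V.
With D in the bass the chord is in second inversion, so the figured bass is 43.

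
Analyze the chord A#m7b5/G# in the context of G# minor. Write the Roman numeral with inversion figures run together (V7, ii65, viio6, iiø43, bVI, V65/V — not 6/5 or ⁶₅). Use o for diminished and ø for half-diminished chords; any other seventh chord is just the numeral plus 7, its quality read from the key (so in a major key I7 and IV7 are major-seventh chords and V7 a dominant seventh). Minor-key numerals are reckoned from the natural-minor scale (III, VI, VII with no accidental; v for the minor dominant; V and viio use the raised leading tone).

Stacked in thirds the chord is A#-C#-E-G#: a half-diminished seventh chord on A#.
A# is scale degree 2 in G# minor, and a half-diminished seventh chord on that degree is written iiø7.
With G# in the bass the chord is in third inversion, so the figured bass is 42.

iiø42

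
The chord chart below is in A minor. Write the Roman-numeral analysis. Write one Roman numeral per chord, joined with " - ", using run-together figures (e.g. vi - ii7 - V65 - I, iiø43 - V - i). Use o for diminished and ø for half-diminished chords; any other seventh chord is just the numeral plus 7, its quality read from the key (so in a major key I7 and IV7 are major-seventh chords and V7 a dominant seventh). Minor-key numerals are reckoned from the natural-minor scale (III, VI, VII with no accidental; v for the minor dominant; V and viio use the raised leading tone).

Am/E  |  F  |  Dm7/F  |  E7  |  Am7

i64 - VI - iv65 - V7 - i7

Am/E: root A is the tonic; minor triad there is i64.
F: root F is the submediant; major triad there is VI.
Dm7/F has root D, degree 4 in A minor, so iv65.
E7: dominant seventh chord on E = scale degree 5 → V7.
Am7: root A is the tonic; minor seventh chord there is i7.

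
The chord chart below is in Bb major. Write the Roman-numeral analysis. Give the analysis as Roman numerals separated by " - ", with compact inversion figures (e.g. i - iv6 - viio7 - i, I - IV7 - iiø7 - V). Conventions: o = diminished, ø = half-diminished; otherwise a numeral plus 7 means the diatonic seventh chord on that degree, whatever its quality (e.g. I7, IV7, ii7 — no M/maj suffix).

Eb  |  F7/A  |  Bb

Eb: root Eb is the subdominant; major triad there is IV.
F7/A: dominant seventh chord on F = scale degree 5 → V65.
Bb: root Bb is the tonic; major triad there is I.

IV - V65 - I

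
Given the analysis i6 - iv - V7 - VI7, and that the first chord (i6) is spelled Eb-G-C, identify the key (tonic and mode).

i6 is given as Eb-G-C — a minor triad with root C.
If C is scale degree 1 and the mode makes that degree carry a minor triad, the tonic is C and the mode is minor.

C minor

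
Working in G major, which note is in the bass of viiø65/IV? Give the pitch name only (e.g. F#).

D

The applied chord viiø65/IV is rooted on B: B-D-F-A.
The figure 65 means first inversion — the third is in the bass.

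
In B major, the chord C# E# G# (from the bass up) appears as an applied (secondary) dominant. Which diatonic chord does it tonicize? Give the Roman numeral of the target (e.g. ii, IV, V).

The chord is a major triad on C#.
A dominant resolves down a perfect fifth: C# → F#. In B major, F# is scale degree 5, i.e. V.

V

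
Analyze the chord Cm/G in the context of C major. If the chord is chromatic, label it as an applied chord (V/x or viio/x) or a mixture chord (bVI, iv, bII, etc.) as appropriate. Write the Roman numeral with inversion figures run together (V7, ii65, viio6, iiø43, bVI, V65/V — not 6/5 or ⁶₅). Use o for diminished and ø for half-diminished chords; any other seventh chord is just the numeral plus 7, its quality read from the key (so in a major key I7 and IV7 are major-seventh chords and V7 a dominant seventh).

i64

The pitches C-Eb-G form a minor triad rooted on C.
C is the first degree of C major. This is the minor tonic, borrowed from the parallel minor.
With G in the bass the chord is in second inversion, so the figured bass is 64.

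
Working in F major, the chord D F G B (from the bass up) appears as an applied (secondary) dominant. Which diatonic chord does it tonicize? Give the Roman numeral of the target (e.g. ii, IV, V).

V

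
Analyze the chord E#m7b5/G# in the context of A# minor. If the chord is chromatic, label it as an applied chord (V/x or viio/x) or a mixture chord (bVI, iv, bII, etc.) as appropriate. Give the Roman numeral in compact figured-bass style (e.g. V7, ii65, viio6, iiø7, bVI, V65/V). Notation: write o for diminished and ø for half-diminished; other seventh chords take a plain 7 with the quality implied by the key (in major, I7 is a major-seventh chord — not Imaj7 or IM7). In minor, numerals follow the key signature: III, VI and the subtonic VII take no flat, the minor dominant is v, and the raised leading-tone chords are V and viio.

viiø65/VI

Stacked in thirds the chord is E#-G#-B-D#: a half-diminished seventh chord on E#.
E# sits a half step below F# (VI in A# minor); a diminished chord there is the applied leading-tone chord of VI.
With G# in the bass the chord is in first inversion, so the figured bass is 65.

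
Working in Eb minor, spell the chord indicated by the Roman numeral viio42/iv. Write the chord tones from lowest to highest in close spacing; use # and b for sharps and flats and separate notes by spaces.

Fb G Bb Db

The slash marks an applied leading-tone chord: viio of iv. In Eb minor, iv is Ab, so the leading tone to it is G, a half step below.
Building a fully diminished seventh chord on G gives G-Bb-Db-Fb.
With the 42 figure the chord is in third inversion; from the bass Fb upward in close position it reads Fb-G-Bb-Db.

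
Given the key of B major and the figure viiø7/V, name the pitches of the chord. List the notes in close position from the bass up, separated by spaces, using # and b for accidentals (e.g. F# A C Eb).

E# G# B D#

viiø7/V is a secondary leading-tone chord. The target V is F# in B major; the applied chord is rooted a semitone below, on E#.
Building a half-diminished seventh chord on E# gives E#-G#-B-D#.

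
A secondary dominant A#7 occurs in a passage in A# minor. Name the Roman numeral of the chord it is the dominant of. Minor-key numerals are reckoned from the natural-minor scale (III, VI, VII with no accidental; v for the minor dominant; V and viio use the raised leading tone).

iv

The chord is a dominant seventh chord on A#.
A dominant resolves down a perfect fifth: A# → D#. In A# minor, D# is scale degree 4, i.e. iv.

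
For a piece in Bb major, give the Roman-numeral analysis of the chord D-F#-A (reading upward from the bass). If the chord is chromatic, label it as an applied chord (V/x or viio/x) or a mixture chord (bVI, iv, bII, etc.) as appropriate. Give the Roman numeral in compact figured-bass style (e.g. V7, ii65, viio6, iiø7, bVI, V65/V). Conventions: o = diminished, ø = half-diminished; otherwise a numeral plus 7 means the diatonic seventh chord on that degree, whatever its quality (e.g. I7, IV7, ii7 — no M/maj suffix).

V/vi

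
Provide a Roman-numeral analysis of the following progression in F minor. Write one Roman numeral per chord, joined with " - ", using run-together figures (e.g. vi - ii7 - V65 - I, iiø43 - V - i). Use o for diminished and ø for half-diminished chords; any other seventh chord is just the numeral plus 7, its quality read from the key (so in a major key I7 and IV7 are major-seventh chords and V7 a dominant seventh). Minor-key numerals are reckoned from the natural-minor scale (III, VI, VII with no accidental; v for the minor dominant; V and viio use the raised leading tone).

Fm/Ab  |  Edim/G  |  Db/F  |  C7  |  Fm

Fm/Ab: root F is the tonic; minor triad there is i6.
Edim/G has root E, degree 7 in F minor, so viio6.
Db/F: major triad on Db = scale degree 6 → VI6.
C7 has root C, degree 5 in F minor, so V7.
Fm: root F is the tonic; minor triad there is i.

i6 - viio6 - VI6 - V7 - i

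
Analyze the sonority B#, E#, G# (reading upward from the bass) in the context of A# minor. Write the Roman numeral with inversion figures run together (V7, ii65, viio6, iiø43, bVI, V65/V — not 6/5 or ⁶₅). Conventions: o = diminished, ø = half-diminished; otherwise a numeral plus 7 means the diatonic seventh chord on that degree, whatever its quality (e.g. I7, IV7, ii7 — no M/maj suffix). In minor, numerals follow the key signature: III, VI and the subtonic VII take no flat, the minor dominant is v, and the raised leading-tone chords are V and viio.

The pitches E#-G#-B# form a minor triad rooted on E#.
E# is scale degree 5 in A# minor, and a minor triad on that degree is written v.
With B# in the bass the chord is in second inversion, so the figured bass is 64.

v64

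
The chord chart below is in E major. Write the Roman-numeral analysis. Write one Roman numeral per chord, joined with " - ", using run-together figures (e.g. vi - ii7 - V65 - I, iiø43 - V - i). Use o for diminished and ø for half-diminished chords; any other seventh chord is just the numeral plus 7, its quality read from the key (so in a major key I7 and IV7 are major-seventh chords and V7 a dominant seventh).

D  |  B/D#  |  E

bVII - V6 - I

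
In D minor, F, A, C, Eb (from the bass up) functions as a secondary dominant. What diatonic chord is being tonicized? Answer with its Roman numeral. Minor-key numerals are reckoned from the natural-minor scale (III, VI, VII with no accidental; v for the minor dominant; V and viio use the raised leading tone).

The chord is a dominant seventh chord on F.
A dominant resolves down a perfect fifth: F → Bb. In D minor, Bb is scale degree 6, i.e. VI.

VI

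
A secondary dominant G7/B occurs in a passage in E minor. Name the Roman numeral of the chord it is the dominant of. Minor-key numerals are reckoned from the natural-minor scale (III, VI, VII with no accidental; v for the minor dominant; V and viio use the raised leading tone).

VI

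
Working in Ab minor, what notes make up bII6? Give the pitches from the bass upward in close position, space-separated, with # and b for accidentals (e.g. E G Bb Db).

Scale degree 2 in Ab minor is Bb; lowering it a half step gives Bbb. bII6 is the Neapolitan sixth — a major triad on the lowered second degree, here in its customary first inversion.
So the chord is Bbb-Db-Fb.
The figured bass 6 indicates first inversion, placing the third (Db) in the bass: Db-Fb-Bbb.

Db Fb Bbb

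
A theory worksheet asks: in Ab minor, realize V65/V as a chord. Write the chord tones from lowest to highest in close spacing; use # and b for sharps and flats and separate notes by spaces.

D F Ab Bb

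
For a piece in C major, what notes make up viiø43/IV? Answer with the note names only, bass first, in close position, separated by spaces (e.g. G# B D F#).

The slash marks an applied leading-tone chord: viio of IV. In C major, IV is F, so the leading tone to it is E, a half step below.
Building a half-diminished seventh chord on E gives E-G-Bb-D.
With the 43 figure the chord is in second inversion; from the bass Bb upward in close position it reads Bb-D-E-G.

Bb D E G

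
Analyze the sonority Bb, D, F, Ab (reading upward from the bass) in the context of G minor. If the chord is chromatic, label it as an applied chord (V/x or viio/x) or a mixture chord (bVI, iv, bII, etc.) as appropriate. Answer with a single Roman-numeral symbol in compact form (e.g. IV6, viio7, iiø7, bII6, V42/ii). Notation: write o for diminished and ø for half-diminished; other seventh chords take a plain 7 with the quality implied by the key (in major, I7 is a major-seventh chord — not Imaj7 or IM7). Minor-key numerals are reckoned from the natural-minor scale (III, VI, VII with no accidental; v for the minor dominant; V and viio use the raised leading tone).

V7/VI

Stacked in thirds the chord is Bb-D-F-Ab: a dominant seventh chord on Bb.
Bb is not a diatonic chord root with this quality in G minor, but it lies a perfect fifth above Eb (VI), so the chord functions as an applied dominant of VI.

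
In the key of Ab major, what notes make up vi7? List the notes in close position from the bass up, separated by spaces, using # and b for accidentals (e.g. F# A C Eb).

In Ab major, scale degree 6 is F, and the diatonic chord built there is a minor seventh chord.
Stacking thirds from F gives F-Ab-C-Eb.

F Ab C Eb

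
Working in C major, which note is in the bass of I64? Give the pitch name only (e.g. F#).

G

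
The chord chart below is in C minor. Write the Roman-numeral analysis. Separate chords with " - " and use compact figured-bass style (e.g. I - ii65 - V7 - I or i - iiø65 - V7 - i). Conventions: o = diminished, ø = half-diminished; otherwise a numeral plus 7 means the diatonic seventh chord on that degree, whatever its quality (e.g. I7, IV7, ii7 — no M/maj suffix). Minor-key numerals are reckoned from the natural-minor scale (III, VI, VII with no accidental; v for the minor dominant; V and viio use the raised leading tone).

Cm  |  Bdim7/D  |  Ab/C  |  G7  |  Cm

Cm: minor triad on C = scale degree 1 → i.
Bdim7/D has root B, degree 7 in C minor, so viio65.
Ab/C has root Ab, degree 6 in C minor, so VI6.
G7: dominant seventh chord on G = scale degree 5 → V7.
Cm: root C is the tonic; minor triad there is i.

i - viio65 - VI6 - V7 - i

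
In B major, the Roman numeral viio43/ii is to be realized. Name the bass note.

F#

The applied chord viio43/ii is rooted on B#: B#-D#-F#-A.
The figure 43 means second inversion — the fifth is in the bass.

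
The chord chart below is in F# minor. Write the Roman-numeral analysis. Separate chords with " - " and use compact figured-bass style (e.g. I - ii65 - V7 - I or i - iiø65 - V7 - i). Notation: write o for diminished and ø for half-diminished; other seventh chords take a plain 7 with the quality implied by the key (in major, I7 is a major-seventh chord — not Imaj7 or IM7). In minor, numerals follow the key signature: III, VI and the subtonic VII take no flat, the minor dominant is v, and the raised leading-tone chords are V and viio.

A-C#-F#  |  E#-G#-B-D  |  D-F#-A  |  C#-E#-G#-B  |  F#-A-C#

A-C#-F# has root F#, degree 1 in F# minor, so i6.
E#-G#-B-D: root E# is the leading tone; fully diminished seventh chord there is viio7.
D-F#-A: major triad on D = scale degree 6 → VI.
C#-E#-G#-B: dominant seventh chord on C# = scale degree 5 → V7.
F#-A-C#: minor triad on F# = scale degree 1 → i.

i6 - viio7 - VI - V7 - i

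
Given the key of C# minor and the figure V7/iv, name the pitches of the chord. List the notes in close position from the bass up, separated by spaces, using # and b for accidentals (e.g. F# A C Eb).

C# E# G# B

The slash means an applied dominant: we want the dominant of iv. In C# minor, iv is F# minor, and its dominant is built on C#.
Building a dominant seventh chord on C# gives C#-E#-G#-B.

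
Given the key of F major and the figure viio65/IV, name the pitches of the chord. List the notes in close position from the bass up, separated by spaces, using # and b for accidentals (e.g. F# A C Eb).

C Eb Gb A

The slash marks an applied leading-tone chord: viio of IV. In F major, IV is Bb, so the leading tone to it is A, a half step below.
Building a fully diminished seventh chord on A gives A-C-Eb-Gb.
The figured bass 65 indicates first inversion, placing the third (C) in the bass: C-Eb-Gb-A.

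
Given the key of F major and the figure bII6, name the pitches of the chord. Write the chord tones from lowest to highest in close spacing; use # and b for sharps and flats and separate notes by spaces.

Bb Db Gb

bII6 is the Neapolitan sixth — a major triad on the lowered second degree, here in its customary first inversion. In F major that root is Gb.
So the chord is Gb-Bb-Db, a major triad.
The figured bass 6 indicates first inversion, placing the third (Bb) in the bass: Bb-Db-Gb.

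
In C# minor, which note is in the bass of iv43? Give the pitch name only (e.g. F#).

C#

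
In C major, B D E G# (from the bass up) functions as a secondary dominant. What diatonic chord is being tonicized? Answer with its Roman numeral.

The chord is a dominant seventh chord on E.
A dominant resolves down a perfect fifth: E → A. In C major, A is scale degree 6, i.e. vi.

vi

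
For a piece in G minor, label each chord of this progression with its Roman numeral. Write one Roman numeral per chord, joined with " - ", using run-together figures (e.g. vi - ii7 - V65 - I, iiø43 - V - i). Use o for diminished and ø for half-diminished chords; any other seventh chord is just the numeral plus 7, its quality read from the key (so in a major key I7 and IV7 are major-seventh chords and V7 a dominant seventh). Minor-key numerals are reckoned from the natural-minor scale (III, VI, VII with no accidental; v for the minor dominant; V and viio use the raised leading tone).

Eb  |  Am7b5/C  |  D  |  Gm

VI - iiø65 - V - i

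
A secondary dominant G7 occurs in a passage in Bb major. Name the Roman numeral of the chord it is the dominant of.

The chord is a dominant seventh chord on G.
A dominant resolves down a perfect fifth: G → C. In Bb major, C is scale degree 2, i.e. ii.

ii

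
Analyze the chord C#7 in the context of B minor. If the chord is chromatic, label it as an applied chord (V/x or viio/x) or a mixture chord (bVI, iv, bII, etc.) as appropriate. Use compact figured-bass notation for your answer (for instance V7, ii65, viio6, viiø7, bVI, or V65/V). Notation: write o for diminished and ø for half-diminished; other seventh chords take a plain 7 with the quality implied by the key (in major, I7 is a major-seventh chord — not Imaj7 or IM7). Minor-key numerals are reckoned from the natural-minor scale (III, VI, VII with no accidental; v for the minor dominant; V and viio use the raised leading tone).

V7/V

Stacked in thirds the chord is C#-E#-G#-B: a dominant seventh chord on C#.
C# is not a diatonic chord root with this quality in B minor, but it lies a perfect fifth above F# (V), so the chord functions as an applied dominant of V.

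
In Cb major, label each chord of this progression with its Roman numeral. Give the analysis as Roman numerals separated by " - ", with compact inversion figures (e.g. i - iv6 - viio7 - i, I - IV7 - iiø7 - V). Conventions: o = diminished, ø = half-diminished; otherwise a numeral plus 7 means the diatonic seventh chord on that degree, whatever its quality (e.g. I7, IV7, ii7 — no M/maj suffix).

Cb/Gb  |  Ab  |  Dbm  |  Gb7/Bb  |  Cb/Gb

I64 - V/ii - ii - V65 - I64

Cb/Gb: major triad on Cb = scale degree 1 → I64.
Ab: a major triad on Ab, the applied dominant of ii → V/ii.
Dbm: root Db is the supertonic; minor triad there is ii.
Gb7/Bb: root Gb is the dominant; dominant seventh chord there is V65.
Cb/Gb: major triad on Cb = scale degree 1 → I64.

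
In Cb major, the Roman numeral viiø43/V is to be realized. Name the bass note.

Cb

The applied chord viiø43/V is rooted on F: F-Ab-Cb-Eb.
The figure 43 means second inversion — the fifth is in the bass.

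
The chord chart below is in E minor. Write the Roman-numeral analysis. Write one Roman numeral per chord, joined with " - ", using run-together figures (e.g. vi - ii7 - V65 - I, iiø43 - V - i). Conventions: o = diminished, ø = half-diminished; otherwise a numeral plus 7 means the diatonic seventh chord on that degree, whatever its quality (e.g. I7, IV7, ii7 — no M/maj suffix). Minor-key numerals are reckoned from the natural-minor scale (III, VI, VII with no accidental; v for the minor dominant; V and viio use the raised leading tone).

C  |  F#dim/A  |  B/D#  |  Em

VI - iio6 - V6 - i

C has root C, degree 6 in E minor, so VI.
F#dim/A has root F#, degree 2 in E minor, so iio6.
B/D# has root B, degree 5 in E minor, so V6.
Em has root E, degree 1 in E minor, so i.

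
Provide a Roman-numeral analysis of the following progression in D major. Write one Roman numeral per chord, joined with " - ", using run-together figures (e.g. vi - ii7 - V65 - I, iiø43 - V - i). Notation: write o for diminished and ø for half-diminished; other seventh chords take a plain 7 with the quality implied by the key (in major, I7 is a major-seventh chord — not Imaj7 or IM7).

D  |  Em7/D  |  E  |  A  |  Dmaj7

D: major triad on D = scale degree 1 → I.
Em7/D: root E is the supertonic; minor seventh chord there is ii42.
E is the secondary dominant of V (major triad on E): V/V.
A has root A, degree 5 in D major, so V.
Dmaj7: major seventh chord on D = scale degree 1 → I7.

I - ii42 - V/V - V - I7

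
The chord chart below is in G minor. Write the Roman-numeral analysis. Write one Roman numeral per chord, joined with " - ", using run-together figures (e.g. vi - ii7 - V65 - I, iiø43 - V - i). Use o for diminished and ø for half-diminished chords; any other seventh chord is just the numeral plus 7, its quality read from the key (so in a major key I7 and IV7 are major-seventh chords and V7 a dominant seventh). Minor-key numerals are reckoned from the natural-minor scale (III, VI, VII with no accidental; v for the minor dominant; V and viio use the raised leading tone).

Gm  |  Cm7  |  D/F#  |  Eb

Gm has root G, degree 1 in G minor, so i.
Cm7: minor seventh chord on C = scale degree 4 → iv7.
D/F# has root D, degree 5 in G minor, so V6.
Eb: major triad on Eb = scale degree 6 → VI.

i - iv7 - V6 - VI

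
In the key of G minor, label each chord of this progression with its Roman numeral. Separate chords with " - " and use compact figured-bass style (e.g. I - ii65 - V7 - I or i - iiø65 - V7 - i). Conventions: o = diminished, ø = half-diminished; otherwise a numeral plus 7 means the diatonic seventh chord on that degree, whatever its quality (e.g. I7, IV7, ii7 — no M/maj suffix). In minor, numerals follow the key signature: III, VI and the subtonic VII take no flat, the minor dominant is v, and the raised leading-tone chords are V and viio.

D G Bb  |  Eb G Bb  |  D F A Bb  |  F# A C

i64 - VI - III65 - viio

D-G-Bb: root G is the tonic; minor triad there is i64.
Eb-G-Bb has root Eb, degree 6 in G minor, so VI.
D-F-A-Bb has root Bb, degree 3 in G minor, so III65.
F#-A-C: diminished triad on F# = scale degree 7 → viio.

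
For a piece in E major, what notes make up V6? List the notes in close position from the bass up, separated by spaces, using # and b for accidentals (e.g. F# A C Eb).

D# F# B

The numeral's case and figure indicate a major triad. In E major its root, the dominant, is B.
Stacking thirds from B gives B-D#-F#.
The figured bass 6 indicates first inversion, placing the third (D#) in the bass: D#-F#-B.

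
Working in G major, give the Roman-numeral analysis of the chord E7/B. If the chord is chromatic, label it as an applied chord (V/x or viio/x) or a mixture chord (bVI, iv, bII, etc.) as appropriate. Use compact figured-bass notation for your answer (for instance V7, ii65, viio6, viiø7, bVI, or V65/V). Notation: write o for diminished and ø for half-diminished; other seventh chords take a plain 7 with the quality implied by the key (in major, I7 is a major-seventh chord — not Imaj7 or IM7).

V43/ii

The pitches E-G#-B-D form a dominant seventh chord rooted on E.
E is not a diatonic chord root with this quality in G major, but it lies a perfect fifth above A (ii), so the chord functions as an applied dominant of ii.
With B in the bass the chord is in second inversion, so the figured bass is 43.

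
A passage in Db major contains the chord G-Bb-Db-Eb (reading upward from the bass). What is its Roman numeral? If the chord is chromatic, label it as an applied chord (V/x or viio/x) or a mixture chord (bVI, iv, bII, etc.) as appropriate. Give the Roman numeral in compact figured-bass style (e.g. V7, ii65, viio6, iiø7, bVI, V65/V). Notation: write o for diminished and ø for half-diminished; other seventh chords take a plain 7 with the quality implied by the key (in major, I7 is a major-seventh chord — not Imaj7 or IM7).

Stacked in thirds the chord is Eb-G-Bb-Db: a dominant seventh chord on Eb.
Eb is not a diatonic chord root with this quality in Db major, but it lies a perfect fifth above Ab (V), so the chord functions as an applied dominant of V.
With G in the bass the chord is in first inversion, so the figured bass is 65.

V65/V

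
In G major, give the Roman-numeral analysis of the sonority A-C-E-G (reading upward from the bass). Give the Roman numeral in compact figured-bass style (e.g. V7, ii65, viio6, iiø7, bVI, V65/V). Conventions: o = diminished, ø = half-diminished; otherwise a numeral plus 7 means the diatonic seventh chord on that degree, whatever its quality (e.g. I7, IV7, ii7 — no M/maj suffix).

ii7

The pitches A-C-E-G form a minor seventh chord rooted on A.
A is scale degree 2 in G major, and a minor seventh chord on that degree is written ii7.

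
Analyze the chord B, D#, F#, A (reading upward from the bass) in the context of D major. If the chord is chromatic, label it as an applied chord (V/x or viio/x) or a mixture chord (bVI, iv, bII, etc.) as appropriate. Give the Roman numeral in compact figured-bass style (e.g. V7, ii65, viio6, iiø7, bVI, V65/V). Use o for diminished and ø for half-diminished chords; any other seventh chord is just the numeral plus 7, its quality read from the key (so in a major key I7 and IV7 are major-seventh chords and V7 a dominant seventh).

Stacked in thirds the chord is B-D#-F#-A: a dominant seventh chord on B.
B is not a diatonic chord root with this quality in D major, but it lies a perfect fifth above E (ii), so the chord functions as an applied dominant of ii.

V7/ii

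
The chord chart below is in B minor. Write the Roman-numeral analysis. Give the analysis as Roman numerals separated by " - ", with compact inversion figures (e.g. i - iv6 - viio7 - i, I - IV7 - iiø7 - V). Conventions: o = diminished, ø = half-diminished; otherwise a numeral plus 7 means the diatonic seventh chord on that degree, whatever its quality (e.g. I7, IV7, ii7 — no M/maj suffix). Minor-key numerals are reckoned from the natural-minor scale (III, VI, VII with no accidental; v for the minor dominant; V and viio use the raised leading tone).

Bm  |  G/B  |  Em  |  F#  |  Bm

Bm: minor triad on B = scale degree 1 → i.
G/B: root G is the submediant; major triad there is VI6.
Em: root E is the subdominant; minor triad there is iv.
F#: major triad on F# = scale degree 5 → V.
Bm has root B, degree 1 in B minor, so i.

i - VI6 - iv - V - i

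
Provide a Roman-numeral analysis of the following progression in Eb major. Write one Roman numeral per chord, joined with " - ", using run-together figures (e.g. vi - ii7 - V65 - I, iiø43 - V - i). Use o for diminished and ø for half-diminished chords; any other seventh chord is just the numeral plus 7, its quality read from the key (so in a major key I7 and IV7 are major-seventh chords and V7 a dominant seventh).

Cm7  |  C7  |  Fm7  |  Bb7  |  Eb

vi7 - V7/ii - ii7 - V7 - I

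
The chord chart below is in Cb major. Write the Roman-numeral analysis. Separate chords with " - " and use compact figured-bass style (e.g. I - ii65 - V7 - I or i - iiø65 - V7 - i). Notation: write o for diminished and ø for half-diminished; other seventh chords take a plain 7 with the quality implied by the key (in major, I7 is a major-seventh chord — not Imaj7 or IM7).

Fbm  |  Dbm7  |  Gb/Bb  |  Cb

iv - ii7 - V6 - I

Fbm: minor triad on Fb — chromatic; iv (borrowed from the parallel minor).
Dbm7: root Db is the supertonic; minor seventh chord there is ii7.
Gb/Bb: major triad on Gb = scale degree 5 → V6.
Cb: root Cb is the tonic; major triad there is I.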